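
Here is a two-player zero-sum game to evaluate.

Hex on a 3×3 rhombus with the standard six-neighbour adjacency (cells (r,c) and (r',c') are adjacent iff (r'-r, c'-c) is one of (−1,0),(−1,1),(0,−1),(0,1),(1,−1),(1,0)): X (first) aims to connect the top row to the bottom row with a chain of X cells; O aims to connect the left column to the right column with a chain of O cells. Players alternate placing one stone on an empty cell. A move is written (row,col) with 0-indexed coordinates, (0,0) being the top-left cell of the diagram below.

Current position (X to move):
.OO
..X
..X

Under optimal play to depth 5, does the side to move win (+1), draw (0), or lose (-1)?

ply 1, X at .OO/..X/..X | (0,0)=-1→XOO/..X/..X*; (1,0)=-1→.OO/X.X/..X; (1,1)=-1→.OO/.XX/..X; (2,0)=-1→.OO/..X/X.X; (2,1)=-1→.OO/..X/.XX
ply 2, O at XOO/..X/..X | (1,0)=+1→XOO/O.X/..X*; (1,1)=+1→XOO/.OX/..X; (2,0)=+1→XOO/..X/O.X; (2,1)=-1→XOO/..X/.OX
ply 3: XOO/O.X/..X is terminal -1 (X); from .OO/..X/..X depth 5

value(.OO/..X/..X, X) = -1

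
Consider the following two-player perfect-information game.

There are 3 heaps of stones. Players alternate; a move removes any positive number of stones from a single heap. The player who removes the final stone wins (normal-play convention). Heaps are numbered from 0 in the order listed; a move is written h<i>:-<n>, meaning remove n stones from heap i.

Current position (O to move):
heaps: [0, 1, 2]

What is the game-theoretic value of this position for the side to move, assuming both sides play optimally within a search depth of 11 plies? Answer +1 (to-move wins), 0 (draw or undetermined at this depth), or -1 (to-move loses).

p1 O@[(0,1,2)]: h1:-1[(0,0,2)]-1 h2:-1[(0,1,1)]+1* h2:-2[(0,1,0)]-1
p2 X@[(0,1,1)]: h1:-1[(0,0,1)]-1* h2:-1[(0,1,0)]-1
p3 O@[(0,0,1)]: h2:-1[(0,0,0)]+1*
p4 X@[(0,0,0)] terminal -1; root [(0,1,2)] d11

value((0,1,2), O) = +1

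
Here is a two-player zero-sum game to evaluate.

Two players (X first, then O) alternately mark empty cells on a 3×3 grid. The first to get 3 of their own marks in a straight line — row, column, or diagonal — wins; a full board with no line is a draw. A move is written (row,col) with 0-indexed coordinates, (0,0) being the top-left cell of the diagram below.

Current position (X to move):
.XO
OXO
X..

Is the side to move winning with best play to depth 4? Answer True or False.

X winning at [.XO/OXO/X..]: True

p1 X@[.XO/OXO/X..]: (0,0)[XXO/OXO/X..]-1 (2,1)[.XO/OXO/XX.]+1* (2,2)[.XO/OXO/X.X]+1
p2 O@[.XO/OXO/XX.] terminal -1; root [.XO/OXO/X..] d4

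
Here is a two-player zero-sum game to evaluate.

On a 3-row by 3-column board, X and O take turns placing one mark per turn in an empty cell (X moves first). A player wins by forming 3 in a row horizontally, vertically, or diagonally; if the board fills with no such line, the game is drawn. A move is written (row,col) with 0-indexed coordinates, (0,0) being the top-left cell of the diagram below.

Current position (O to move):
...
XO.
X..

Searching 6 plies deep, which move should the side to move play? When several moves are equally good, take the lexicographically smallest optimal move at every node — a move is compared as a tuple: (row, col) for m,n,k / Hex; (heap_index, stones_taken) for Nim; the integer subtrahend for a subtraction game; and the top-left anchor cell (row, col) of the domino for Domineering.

p1 O@[.../XO./X..]: (0,0)[O../XO./X..]+0* (0,1)[.O./XO./X..]-1 (0,2)[..O/XO./X..]-1 (1,2)[.../XOO/X..]-1 (2,1)[.../XO./XO.]-1 (2,2)[.../XO./X.O]-1
p2 X@[O../XO./X..]: (0,1)[OX./XO./X..]-1 (0,2)[O.X/XO./X..]-1 (1,2)[O../XOX/X..]-1 (2,1)[O../XO./XX.]-1 (2,2)[O../XO./X.X]+0*
p3 O@[O../XO./X.X]: (0,1)[OO./XO./X.X]-1 (0,2)[O.O/XO./X.X]-1 (1,2)[O../XOO/X.X]-1 (2,1)[O../XO./XOX]+0*
p4 X@[O../XO./XOX]: (0,1)[OX./XO./XOX]+0* (0,2)[O.X/XO./XOX]-1 (1,2)[O../XOX/XOX]-1
p5 O@[OX./XO./XOX]: (0,2)[OXO/XO./XOX]+0* (1,2)[OX./XOO/XOX]+0
p6 X@[OXO/XO./XOX]: (1,2)[OXO/XOX/XOX]+0*
p7 O@[OXO/XOX/XOX] terminal +0; root [.../XO./X..] d6

O's best at [.../XO./X..]: (0,0)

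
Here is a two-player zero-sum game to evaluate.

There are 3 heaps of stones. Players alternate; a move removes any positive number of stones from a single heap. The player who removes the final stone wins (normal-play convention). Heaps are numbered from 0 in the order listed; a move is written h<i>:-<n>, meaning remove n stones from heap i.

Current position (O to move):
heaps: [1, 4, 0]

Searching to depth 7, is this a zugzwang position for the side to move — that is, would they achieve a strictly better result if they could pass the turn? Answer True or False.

zugzwang((1,4,0), O) = False

p1 O@[(1,4,0)]: h0:-1[(0,4,0)]-1 h1:-1[(1,3,0)]-1 h1:-2[(1,2,0)]-1 h1:-3[(1,1,0)]+1* h1:-4[(1,0,0)]-1
p2 X@[(1,1,0)]: h0:-1[(0,1,0)]-1* h1:-1[(1,0,0)]-1
p3 O@[(0,1,0)]: h1:-1[(0,0,0)]+1*
p4 X@[(0,0,0)] terminal -1; root [(1,4,0)] d7
suppose O passes — search the same position with X to move:
pass> p1 X@[(1,4,0)]: h0:-1[(0,4,0)]-1 h1:-1[(1,3,0)]-1 h1:-2[(1,2,0)]-1 h1:-3[(1,1,0)]+1* h1:-4[(1,0,0)]-1
pass> p2 O@[(1,1,0)]: h0:-1[(0,1,0)]-1* h1:-1[(1,0,0)]-1
pass> p3 X@[(0,1,0)]: h1:-1[(0,0,0)]+1*
pass> p4 O@[(0,0,0)] terminal -1; root [(1,4,0)] d7
for O: play +1, pass -1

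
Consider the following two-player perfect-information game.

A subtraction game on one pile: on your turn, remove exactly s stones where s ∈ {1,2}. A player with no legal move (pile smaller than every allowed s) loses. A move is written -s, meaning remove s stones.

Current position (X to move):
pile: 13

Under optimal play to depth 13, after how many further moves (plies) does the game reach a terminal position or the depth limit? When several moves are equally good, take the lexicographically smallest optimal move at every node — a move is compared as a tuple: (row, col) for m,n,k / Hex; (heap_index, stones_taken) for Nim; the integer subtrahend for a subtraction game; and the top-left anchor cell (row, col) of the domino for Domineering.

PV length from [13]: 9 plies

[13] X move#1: -1:+1/12*, -2:-1/11
[12] O move#2: -1:-1/11*, -2:-1/10
[11] X move#3: -1:-1/10, -2:+1/9*
[9] O move#4: -1:-1/8*, -2:-1/7
[8] X move#5: -1:-1/7, -2:+1/6*
[6] O move#6: -1:-1/5*, -2:-1/4
[5] X move#7: -1:-1/4, -2:+1/3*
[3] O move#8: -1:-1/2*, -2:-1/1
[2] X move#9: -1:-1/1, -2:+1/0*
[0] end (terminal -1, O#10); searched 13 to 13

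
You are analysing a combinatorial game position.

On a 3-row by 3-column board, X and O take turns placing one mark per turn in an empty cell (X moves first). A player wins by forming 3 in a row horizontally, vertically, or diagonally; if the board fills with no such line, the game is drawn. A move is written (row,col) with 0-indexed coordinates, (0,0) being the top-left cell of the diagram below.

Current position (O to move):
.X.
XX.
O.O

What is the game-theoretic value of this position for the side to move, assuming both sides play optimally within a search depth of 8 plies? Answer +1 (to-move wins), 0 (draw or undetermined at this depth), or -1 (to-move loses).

[.X./XX./O.O] O move#1: (0,0):-1/OX./XX./O.O, (0,2):-1/.XO/XX./O.O, (1,2):-1/.X./XXO/O.O, (2,1):+1/.X./XX./OOO*
[.X./XX./OOO] end (terminal -1, X#2); searched .X./XX./O.O to 8

value(.X./XX./O.O, O) = +1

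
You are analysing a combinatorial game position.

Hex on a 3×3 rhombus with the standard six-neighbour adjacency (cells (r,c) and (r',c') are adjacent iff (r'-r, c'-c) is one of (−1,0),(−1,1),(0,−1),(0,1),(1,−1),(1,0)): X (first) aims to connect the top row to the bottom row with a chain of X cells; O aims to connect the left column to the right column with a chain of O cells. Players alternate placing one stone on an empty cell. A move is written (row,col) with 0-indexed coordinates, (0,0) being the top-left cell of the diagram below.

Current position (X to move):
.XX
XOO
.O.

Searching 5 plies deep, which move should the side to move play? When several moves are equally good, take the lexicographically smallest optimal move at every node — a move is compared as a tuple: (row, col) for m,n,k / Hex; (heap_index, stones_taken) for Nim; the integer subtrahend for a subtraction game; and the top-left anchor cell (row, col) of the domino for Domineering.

[.XX/XOO/.O.] X move#1: (0,0):-1/XXX/XOO/.O., (2,0):+1/.XX/XOO/XO.*, (2,2):-1/.XX/XOO/.OX
[.XX/XOO/XO.] end (terminal -1, O#2); searched .XX/XOO/.O. to 5

X's best at [.XX/XOO/.O.]: (2,0)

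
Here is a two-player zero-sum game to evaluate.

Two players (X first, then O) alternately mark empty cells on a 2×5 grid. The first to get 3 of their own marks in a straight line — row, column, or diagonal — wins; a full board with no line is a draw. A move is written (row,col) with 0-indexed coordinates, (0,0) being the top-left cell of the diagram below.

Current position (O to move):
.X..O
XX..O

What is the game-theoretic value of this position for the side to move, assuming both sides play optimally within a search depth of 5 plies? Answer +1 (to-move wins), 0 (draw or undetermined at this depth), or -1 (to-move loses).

ply 1, O at .X..O/XX..O | (0,0)=-1→OX..O/XX..O; (0,2)=-1→.XO.O/XX..O; (0,3)=-1→.X.OO/XX..O; (1,2)=+0→.X..O/XXO.O*; (1,3)=-1→.X..O/XX.OO
ply 2, X at .X..O/XXO.O | (0,0)=-1→XX..O/XXO.O; (0,2)=-1→.XX.O/XXO.O; (0,3)=-1→.X.XO/XXO.O; (1,3)=+0→.X..O/XXOXO*
ply 3, O at .X..O/XXOXO | (0,0)=+0→OX..O/XXOXO*; (0,2)=+0→.XO.O/XXOXO; (0,3)=+0→.X.OO/XXOXO
ply 4, X at OX..O/XXOXO | (0,2)=+0→OXX.O/XXOXO*; (0,3)=+0→OX.XO/XXOXO
ply 5, O at OXX.O/XXOXO | (0,3)=+0→OXXOO/XXOXO*
ply 6: OXXOO/XXOXO is terminal +0 (X); from .X..O/XX..O depth 5

value(.X..O/XX..O, O) = 0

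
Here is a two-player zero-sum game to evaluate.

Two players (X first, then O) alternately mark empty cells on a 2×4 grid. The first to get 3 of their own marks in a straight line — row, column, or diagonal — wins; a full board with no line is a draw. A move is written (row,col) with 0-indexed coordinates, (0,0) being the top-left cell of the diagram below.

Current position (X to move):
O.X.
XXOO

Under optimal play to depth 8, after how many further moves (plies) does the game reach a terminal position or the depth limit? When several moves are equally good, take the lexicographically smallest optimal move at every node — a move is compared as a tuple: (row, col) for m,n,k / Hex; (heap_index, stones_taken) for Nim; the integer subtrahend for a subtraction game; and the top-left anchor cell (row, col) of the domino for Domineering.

ply 1, X at O.X./XXOO | (0,1)=+0→OXX./XXOO*; (0,3)=+0→O.XX/XXOO
ply 2, O at OXX./XXOO | (0,3)=+0→OXXO/XXOO*
ply 3: OXXO/XXOO is terminal +0 (X); from O.X./XXOO depth 8

PV length from [O.X./XXOO]: 2 plies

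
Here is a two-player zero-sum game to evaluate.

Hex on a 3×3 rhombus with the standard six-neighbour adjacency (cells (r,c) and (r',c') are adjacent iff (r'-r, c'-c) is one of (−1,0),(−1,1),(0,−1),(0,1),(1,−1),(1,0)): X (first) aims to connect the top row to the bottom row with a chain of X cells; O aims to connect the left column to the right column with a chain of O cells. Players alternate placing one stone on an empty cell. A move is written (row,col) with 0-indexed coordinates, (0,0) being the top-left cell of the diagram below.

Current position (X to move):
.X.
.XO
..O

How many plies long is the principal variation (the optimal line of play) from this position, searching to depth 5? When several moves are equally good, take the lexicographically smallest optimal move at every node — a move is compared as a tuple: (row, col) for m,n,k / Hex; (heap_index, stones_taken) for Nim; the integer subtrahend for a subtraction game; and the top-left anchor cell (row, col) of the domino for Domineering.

PV length from [.X./.XO/..O]: 5 plies

[.X./.XO/..O] X move#1: (0,0):+1/XX./.XO/..O*, (0,2):+1/.XX/.XO/..O, (1,0):+1/.X./XXO/..O, (2,0):+1/.X./.XO/X.O, (2,1):+1/.X./.XO/.XO
[XX./.XO/..O] O move#2: (0,2):-1/XXO/.XO/..O*, (1,0):-1/XX./OXO/..O, (2,0):-1/XX./.XO/O.O, (2,1):-1/XX./.XO/.OO
[XXO/.XO/..O] X move#3: (1,0):+1/XXO/XXO/..O*, (2,0):+1/XXO/.XO/X.O, (2,1):+1/XXO/.XO/.XO
[XXO/XXO/..O] O move#4: (2,0):-1/XXO/XXO/O.O*, (2,1):-1/XXO/XXO/.OO
[XXO/XXO/O.O] X move#5: (2,1):+1/XXO/XXO/OXO*
[XXO/XXO/OXO] end (terminal -1, O#6); searched .X./.XO/..O to 5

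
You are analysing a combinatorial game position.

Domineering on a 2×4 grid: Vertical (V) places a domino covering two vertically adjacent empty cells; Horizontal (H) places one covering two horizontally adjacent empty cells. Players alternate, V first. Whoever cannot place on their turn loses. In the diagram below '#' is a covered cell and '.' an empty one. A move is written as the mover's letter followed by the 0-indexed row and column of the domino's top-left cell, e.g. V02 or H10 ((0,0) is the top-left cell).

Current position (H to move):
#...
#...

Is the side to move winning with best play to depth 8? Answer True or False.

H winning at [#.../#...]: True

ply 1, H at #.../#... | H01=+1→###./#...*; H02=+1→#.##/#...; H11=+1→#.../###.; H12=+1→#.../#.##
ply 2, V at ###./#... | V03=-1→####/#..#*
ply 3, H at ####/#..# | H11=+1→####/####*
ply 4: ####/#### is terminal -1 (V); from #.../#... depth 8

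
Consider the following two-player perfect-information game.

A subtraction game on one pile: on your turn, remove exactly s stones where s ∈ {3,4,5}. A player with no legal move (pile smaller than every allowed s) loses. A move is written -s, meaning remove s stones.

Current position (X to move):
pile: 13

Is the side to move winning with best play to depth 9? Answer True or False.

ply 1, X at 13 | -3=+1→10*; -4=+1→9; -5=+1→8
ply 2, O at 10 | -3=-1→7*; -4=-1→6; -5=-1→5
ply 3, X at 7 | -3=-1→4; -4=-1→3; -5=+1→2*
ply 4: 2 is terminal -1 (O); from 13 depth 9

X winning at [13]: True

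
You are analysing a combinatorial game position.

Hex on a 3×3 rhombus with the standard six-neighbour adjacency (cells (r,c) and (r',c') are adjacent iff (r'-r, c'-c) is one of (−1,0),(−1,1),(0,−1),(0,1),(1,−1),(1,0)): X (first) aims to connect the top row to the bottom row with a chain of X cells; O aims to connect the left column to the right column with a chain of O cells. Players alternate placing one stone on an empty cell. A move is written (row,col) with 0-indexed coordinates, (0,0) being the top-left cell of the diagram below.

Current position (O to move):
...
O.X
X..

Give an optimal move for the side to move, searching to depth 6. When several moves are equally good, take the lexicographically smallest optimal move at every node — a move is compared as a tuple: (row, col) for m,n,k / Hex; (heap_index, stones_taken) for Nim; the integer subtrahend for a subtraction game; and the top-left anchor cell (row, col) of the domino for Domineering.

ply 1, O at .../O.X/X.. | (0,0)=-1→O../O.X/X..; (0,1)=-1→.O./O.X/X..; (0,2)=+1→..O/O.X/X..*; (1,1)=-1→.../OOX/X..; (2,1)=-1→.../O.X/XO.; (2,2)=-1→.../O.X/X.O
ply 2, X at ..O/O.X/X.. | (0,0)=-1→X.O/O.X/X..*; (0,1)=-1→.XO/O.X/X..; (1,1)=-1→..O/OXX/X..; (2,1)=-1→..O/O.X/XX.; (2,2)=-1→..O/O.X/X.X
ply 3, O at X.O/O.X/X.. | (0,1)=+1→XOO/O.X/X..*; (1,1)=+1→X.O/OOX/X..; (2,1)=+1→X.O/O.X/XO.; (2,2)=+1→X.O/O.X/X.O
ply 4: XOO/O.X/X.. is terminal -1 (X); from .../O.X/X.. depth 6

O's best at [.../O.X/X..]: (0,2)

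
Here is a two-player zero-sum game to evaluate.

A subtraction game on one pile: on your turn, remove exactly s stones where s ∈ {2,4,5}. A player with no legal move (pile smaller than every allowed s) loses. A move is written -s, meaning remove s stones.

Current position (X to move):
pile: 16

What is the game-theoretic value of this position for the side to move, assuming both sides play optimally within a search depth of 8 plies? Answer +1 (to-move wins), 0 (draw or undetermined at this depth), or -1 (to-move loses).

[16] X move#1: -2:+1/14*, -4:-1/12, -5:-1/11
[14] O move#2: -2:-1/12*, -4:-1/10, -5:-1/9
[12] X move#3: -2:-1/10, -4:+1/8*, -5:+1/7
[8] O move#4: -2:-1/6*, -4:-1/4, -5:-1/3
[6] X move#5: -2:-1/4, -4:-1/2, -5:+1/1*
[1] end (terminal -1, O#6); searched 16 to 8

value(16, X) = +1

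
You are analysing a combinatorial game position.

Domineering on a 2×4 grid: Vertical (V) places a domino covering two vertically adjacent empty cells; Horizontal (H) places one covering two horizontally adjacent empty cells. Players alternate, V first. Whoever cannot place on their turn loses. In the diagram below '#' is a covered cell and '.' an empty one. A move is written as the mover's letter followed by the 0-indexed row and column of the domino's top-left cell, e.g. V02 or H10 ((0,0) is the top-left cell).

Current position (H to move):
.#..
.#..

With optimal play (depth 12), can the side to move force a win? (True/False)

H winning at [.#../.#..]: True

ply 1, H at .#../.#.. | H02=+1→.###/.#..*; H12=+1→.#../.###
ply 2, V at .###/.#.. | V00=-1→####/##..*
ply 3, H at ####/##.. | H12=+1→####/####*
ply 4: ####/#### is terminal -1 (V); from .#../.#.. depth 12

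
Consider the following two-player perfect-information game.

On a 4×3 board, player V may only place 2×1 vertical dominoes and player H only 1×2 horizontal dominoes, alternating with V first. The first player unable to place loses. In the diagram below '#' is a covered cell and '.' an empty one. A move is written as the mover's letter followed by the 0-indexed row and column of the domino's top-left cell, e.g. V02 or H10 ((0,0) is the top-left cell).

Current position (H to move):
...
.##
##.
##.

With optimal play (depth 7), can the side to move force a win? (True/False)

H winning at [.../.##/##./##.]: False

p1 H@[.../.##/##./##.]: H00[##./.##/##./##.]-1* H01[.##/.##/##./##.]-1
p2 V@[##./.##/##./##.]: V22[##./.##/###/###]+1*
p3 H@[##./.##/###/###] terminal -1; root [.../.##/##./##.] d7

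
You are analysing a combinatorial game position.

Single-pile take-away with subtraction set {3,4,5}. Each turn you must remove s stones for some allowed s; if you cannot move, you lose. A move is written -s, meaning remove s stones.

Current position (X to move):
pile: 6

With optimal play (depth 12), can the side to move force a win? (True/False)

[6] X move#1: -3:-1/3, -4:+1/2*, -5:+1/1
[2] end (terminal -1, O#2); searched 6 to 12

X winning at [6]: True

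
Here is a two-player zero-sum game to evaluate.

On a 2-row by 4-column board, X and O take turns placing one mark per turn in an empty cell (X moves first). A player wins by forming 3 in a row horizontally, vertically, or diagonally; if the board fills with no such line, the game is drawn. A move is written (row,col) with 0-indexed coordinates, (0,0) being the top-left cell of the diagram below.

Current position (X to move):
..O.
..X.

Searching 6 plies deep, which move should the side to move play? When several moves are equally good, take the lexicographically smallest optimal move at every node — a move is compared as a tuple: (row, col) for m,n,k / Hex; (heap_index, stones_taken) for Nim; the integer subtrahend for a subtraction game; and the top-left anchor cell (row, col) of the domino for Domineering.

X's best at [..O./..X.]: (1,1)

[..O./..X.] X move#1: (0,0):+0/X.O./..X., (0,1):+0/.XO./..X., (0,3):+0/..OX/..X., (1,0):+0/..O./X.X., (1,1):+1/..O./.XX.*, (1,3):+0/..O./..XX
[..O./.XX.] O move#2: (0,0):-1/O.O./.XX.*, (0,1):-1/.OO./.XX., (0,3):-1/..OO/.XX., (1,0):-1/..O./OXX., (1,3):-1/..O./.XXO
[O.O./.XX.] X move#3: (0,1):+1/OXO./.XX.*, (0,3):-1/O.OX/.XX., (1,0):+1/O.O./XXX., (1,3):+1/O.O./.XXX
[OXO./.XX.] O move#4: (0,3):-1/OXOO/.XX.*, (1,0):-1/OXO./OXX., (1,3):-1/OXO./.XXO
[OXOO/.XX.] X move#5: (1,0):+1/OXOO/XXX.*, (1,3):+1/OXOO/.XXX
[OXOO/XXX.] end (terminal -1, O#6); searched ..O./..X. to 6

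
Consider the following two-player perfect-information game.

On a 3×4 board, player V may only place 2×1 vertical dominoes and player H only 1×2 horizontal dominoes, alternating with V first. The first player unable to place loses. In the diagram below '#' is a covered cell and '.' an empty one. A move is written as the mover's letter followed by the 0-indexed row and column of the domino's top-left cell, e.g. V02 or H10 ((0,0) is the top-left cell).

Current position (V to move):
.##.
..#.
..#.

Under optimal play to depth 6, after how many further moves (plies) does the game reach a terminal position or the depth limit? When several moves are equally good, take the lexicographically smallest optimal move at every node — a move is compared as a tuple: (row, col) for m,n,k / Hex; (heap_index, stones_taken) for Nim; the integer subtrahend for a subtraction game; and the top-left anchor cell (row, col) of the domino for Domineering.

ply 1, V at .##./..#./..#. | V00=+1→###./#.#./..#.*; V03=-1→.###/..##/..#.; V10=+1→.##./#.#./#.#.; V11=+1→.##./.##./.##.; V13=-1→.##./..##/..##
ply 2, H at ###./#.#./..#. | H20=-1→###./#.#./###.*
ply 3, V at ###./#.#./###. | V03=+1→####/#.##/###.*; V13=+1→###./#.##/####
ply 4: ####/#.##/###. is terminal -1 (H); from .##./..#./..#. depth 6

PV length from [.##./..#./..#.]: 3 plies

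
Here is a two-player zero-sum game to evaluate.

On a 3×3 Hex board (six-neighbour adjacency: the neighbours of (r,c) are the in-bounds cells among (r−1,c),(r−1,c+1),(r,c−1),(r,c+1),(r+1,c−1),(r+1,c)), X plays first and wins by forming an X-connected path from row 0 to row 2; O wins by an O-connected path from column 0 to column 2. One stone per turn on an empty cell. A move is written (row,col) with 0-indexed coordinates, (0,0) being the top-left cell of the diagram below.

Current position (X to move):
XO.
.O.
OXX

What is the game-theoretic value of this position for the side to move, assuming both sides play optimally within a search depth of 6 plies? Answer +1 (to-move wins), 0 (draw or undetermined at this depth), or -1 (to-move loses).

value(XO./.O./OXX, X) = -1

ply 1, X at XO./.O./OXX | (0,2)=-1→XOX/.O./OXX*; (1,0)=-1→XO./XO./OXX; (1,2)=-1→XO./.OX/OXX
ply 2, O at XOX/.O./OXX | (1,0)=-1→XOX/OO./OXX; (1,2)=+1→XOX/.OO/OXX*
ply 3: XOX/.OO/OXX is terminal -1 (X); from XO./.O./OXX depth 6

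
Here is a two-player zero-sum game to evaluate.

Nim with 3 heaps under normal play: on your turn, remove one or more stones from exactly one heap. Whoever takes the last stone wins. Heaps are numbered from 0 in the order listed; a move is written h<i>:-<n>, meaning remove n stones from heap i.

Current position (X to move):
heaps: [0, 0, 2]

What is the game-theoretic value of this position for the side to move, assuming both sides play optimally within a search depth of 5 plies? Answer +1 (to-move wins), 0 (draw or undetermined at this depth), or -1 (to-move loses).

[(0,0,2)] X move#1: h2:-1:-1/(0,0,1), h2:-2:+1/(0,0,0)*
[(0,0,0)] end (terminal -1, O#2); searched (0,0,2) to 5

value((0,0,2), X) = +1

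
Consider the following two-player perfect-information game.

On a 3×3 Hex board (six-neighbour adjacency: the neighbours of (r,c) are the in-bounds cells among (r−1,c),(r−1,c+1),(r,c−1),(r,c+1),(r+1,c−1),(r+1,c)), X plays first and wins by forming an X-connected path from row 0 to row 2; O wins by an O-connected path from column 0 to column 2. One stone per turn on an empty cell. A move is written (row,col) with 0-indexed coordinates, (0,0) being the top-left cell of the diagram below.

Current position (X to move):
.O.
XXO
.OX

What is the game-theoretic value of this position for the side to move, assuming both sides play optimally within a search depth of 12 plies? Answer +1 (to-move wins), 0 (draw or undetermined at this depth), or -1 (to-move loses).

value(.O./XXO/.OX, X) = +1

[.O./XXO/.OX] X move#1: (0,0):-1/XO./XXO/.OX, (0,2):-1/.OX/XXO/.OX, (2,0):+1/.O./XXO/XOX*
[.O./XXO/XOX] O move#2: (0,0):-1/OO./XXO/XOX*, (0,2):-1/.OO/XXO/XOX
[OO./XXO/XOX] X move#3: (0,2):+1/OOX/XXO/XOX*
[OOX/XXO/XOX] end (terminal -1, O#4); searched .O./XXO/.OX to 12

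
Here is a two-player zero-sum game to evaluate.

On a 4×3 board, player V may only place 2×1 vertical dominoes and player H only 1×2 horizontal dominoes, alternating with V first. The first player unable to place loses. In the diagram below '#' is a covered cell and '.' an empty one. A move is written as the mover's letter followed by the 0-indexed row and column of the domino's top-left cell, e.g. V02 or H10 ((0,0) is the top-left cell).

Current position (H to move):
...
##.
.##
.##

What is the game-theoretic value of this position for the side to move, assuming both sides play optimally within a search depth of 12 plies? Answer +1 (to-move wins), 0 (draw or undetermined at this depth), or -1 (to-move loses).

value(.../##./.##/.##, H) = -1

p1 H@[.../##./.##/.##]: H00[##./##./.##/.##]-1* H01[.##/##./.##/.##]-1
p2 V@[##./##./.##/.##]: V02[###/###/.##/.##]+1* V20[##./##./###/###]+1
p3 H@[###/###/.##/.##] terminal -1; root [.../##./.##/.##] d12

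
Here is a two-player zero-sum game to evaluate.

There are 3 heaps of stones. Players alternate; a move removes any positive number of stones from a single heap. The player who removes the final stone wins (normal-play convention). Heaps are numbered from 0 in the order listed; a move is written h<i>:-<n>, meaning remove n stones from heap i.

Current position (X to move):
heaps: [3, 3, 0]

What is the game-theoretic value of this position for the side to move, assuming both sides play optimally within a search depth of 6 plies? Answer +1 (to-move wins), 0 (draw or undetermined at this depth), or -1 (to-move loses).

p1 X@[(3,3,0)]: h0:-1[(2,3,0)]-1* h0:-2[(1,3,0)]-1 h0:-3[(0,3,0)]-1 h1:-1[(3,2,0)]-1 h1:-2[(3,1,0)]-1 h1:-3[(3,0,0)]-1
p2 O@[(2,3,0)]: h0:-1[(1,3,0)]-1 h0:-2[(0,3,0)]-1 h1:-1[(2,2,0)]+1* h1:-2[(2,1,0)]-1 h1:-3[(2,0,0)]-1
p3 X@[(2,2,0)]: h0:-1[(1,2,0)]-1* h0:-2[(0,2,0)]-1 h1:-1[(2,1,0)]-1 h1:-2[(2,0,0)]-1
p4 O@[(1,2,0)]: h0:-1[(0,2,0)]-1 h1:-1[(1,1,0)]+1* h1:-2[(1,0,0)]-1
p5 X@[(1,1,0)]: h0:-1[(0,1,0)]-1* h1:-1[(1,0,0)]-1
p6 O@[(0,1,0)]: h1:-1[(0,0,0)]+1*
p7 X@[(0,0,0)] terminal -1; root [(3,3,0)] d6

value((3,3,0), X) = -1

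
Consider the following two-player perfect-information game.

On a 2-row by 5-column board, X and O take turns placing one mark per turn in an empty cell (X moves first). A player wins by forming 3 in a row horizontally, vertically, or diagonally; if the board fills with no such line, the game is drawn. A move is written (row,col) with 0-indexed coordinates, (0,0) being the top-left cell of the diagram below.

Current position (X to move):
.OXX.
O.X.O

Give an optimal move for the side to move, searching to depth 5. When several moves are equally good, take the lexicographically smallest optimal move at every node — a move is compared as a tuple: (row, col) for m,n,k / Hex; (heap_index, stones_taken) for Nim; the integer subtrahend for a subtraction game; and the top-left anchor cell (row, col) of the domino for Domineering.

ply 1, X at .OXX./O.X.O | (0,0)=+0→XOXX./O.X.O; (0,4)=+1→.OXXX/O.X.O*; (1,1)=+1→.OXX./OXX.O; (1,3)=+1→.OXX./O.XXO
ply 2: .OXXX/O.X.O is terminal -1 (O); from .OXX./O.X.O depth 5

X's best at [.OXX./O.X.O]: (0,4)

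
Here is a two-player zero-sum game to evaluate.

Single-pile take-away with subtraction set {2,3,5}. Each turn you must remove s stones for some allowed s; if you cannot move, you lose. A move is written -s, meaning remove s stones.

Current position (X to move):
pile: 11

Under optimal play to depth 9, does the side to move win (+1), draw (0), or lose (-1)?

value(11, X) = +1

p1 X@[11]: -2[9]-1 -3[8]+1* -5[6]-1
p2 O@[8]: -2[6]-1* -3[5]-1 -5[3]-1
p3 X@[6]: -2[4]-1 -3[3]-1 -5[1]+1*
p4 O@[1] terminal -1; root [11] d9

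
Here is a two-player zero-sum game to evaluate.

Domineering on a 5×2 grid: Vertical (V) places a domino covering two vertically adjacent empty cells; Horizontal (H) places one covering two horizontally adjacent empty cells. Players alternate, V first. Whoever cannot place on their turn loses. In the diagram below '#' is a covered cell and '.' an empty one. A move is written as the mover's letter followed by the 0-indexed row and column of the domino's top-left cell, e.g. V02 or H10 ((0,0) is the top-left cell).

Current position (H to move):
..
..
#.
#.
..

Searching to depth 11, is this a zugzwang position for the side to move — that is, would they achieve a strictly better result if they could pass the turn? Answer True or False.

ply 1, H at ../../#./#./.. | H00=+1→##/../#./#./..*; H10=+1→../##/#./#./..; H40=-1→../../#./#./##
ply 2, V at ##/../#./#./.. | V11=-1→##/.#/##/#./..*; V21=-1→##/../##/##/..; V31=-1→##/../#./##/.#
ply 3, H at ##/.#/##/#./.. | H40=+1→##/.#/##/#./##*
ply 4: ##/.#/##/#./## is terminal -1 (V); from ../../#./#./.. depth 11
pass branch (V moves first from the same position):
  | ply 1, V at ../../#./#./.. | V00=+1→#./#./#./#./..*; V01=+1→.#/.#/#./#./..; V11=+1→../.#/##/#./..; V21=-1→../../##/##/..; V31=-1→../../#./##/.#
  | ply 2, H at #./#./#./#./.. | H40=-1→#./#./#./#./##*
  | ply 3, V at #./#./#./#./## | V01=+1→##/##/#./#./##*; V11=+1→#./##/##/#./##; V21=+1→#./#./##/##/##
  | ply 4: ##/##/#./#./## is terminal -1 (H); from ../../#./#./.. depth 11
H moving scores +1; H passing scores -1

zugzwang(../../#./#./.., H) = False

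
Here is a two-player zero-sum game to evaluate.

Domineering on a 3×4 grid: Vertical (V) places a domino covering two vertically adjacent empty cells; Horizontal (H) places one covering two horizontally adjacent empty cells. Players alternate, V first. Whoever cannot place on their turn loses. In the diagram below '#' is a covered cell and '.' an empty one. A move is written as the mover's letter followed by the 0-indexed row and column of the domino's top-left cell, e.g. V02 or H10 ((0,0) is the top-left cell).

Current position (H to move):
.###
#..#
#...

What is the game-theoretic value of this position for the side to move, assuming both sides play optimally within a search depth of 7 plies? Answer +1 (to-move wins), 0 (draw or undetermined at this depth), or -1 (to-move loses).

value(.###/#..#/#..., H) = +1

p1 H@[.###/#..#/#...]: H11[.###/####/#...]+1* H21[.###/#..#/###.]+1 H22[.###/#..#/#.##]-1
p2 V@[.###/####/#...] terminal -1; root [.###/#..#/#...] d7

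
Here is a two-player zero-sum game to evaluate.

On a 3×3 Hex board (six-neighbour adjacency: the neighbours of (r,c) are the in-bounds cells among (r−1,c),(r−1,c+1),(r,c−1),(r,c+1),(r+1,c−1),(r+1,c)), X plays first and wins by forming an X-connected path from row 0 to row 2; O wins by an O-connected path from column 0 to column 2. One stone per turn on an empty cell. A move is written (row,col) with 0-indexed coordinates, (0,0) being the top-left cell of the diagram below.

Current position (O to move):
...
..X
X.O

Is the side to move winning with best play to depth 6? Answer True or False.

O winning at [.../..X/X.O]: False

[.../..X/X.O] O move#1: (0,0):-1/O../..X/X.O*, (0,1):-1/.O./..X/X.O, (0,2):-1/..O/..X/X.O, (1,0):-1/.../O.X/X.O, (1,1):-1/.../.OX/X.O, (2,1):-1/.../..X/XOO
[O../..X/X.O] X move#2: (0,1):+1/OX./..X/X.O*, (0,2):+1/O.X/..X/X.O, (1,0):+1/O../X.X/X.O, (1,1):+1/O../.XX/X.O, (2,1):+1/O../..X/XXO
[OX./..X/X.O] O move#3: (0,2):-1/OXO/..X/X.O*, (1,0):-1/OX./O.X/X.O, (1,1):-1/OX./.OX/X.O, (2,1):-1/OX./..X/XOO
[OXO/..X/X.O] X move#4: (1,0):+1/OXO/X.X/X.O*, (1,1):+1/OXO/.XX/X.O, (2,1):+1/OXO/..X/XXO
[OXO/X.X/X.O] end (terminal -1, O#5); searched .../..X/X.O to 6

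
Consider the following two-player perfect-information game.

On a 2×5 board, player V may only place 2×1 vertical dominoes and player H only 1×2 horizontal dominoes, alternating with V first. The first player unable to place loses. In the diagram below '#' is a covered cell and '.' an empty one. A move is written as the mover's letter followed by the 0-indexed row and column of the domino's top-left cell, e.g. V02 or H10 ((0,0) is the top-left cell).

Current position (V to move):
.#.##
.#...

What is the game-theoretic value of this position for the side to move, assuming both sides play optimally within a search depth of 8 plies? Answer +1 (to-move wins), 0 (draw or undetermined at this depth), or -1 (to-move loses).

value(.#.##/.#..., V) = +1

p1 V@[.#.##/.#...]: V00[##.##/##...]-1 V02[.####/.##..]+1*
p2 H@[.####/.##..]: H13[.####/.####]-1*
p3 V@[.####/.####]: V00[#####/#####]+1*
p4 H@[#####/#####] terminal -1; root [.#.##/.#...] d8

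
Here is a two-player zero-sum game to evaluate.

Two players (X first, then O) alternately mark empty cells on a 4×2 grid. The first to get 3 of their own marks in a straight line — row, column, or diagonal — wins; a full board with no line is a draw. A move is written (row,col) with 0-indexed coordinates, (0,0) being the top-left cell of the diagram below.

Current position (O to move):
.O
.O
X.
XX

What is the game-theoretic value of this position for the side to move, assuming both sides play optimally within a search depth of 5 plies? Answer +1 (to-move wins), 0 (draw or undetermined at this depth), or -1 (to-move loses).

value(.O/.O/X./XX, O) = +1

p1 O@[.O/.O/X./XX]: (0,0)[OO/.O/X./XX]-1 (1,0)[.O/OO/X./XX]+0 (2,1)[.O/.O/XO/XX]+1*
p2 X@[.O/.O/XO/XX] terminal -1; root [.O/.O/X./XX] d5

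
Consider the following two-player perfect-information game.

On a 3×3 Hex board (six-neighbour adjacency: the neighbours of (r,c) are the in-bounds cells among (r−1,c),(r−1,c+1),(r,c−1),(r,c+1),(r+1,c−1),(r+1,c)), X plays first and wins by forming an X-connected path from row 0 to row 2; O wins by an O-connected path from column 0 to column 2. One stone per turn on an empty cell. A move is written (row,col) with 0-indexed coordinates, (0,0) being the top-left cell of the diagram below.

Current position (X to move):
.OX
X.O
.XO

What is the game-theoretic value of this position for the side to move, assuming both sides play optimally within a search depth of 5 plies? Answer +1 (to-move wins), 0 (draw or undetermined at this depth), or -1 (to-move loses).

ply 1, X at .OX/X.O/.XO | (0,0)=+1→XOX/X.O/.XO*; (1,1)=+1→.OX/XXO/.XO; (2,0)=+1→.OX/X.O/XXO
ply 2, O at XOX/X.O/.XO | (1,1)=-1→XOX/XOO/.XO*; (2,0)=-1→XOX/X.O/OXO
ply 3, X at XOX/XOO/.XO | (2,0)=+1→XOX/XOO/XXO*
ply 4: XOX/XOO/XXO is terminal -1 (O); from .OX/X.O/.XO depth 5

value(.OX/X.O/.XO, X) = +1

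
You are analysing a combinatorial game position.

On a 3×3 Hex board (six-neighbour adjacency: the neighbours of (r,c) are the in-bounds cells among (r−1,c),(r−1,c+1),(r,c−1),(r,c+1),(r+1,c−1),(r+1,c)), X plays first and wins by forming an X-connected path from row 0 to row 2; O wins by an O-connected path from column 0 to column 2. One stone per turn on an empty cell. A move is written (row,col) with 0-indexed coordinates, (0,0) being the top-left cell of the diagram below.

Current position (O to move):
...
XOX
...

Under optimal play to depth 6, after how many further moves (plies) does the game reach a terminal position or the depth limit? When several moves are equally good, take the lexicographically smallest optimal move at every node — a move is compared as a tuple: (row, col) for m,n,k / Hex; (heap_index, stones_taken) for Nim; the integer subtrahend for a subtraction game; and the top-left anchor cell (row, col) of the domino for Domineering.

ply 1, O at .../XOX/... | (0,0)=-1→O../XOX/...*; (0,1)=-1→.O./XOX/...; (0,2)=-1→..O/XOX/...; (2,0)=-1→.../XOX/O..; (2,1)=-1→.../XOX/.O.; (2,2)=-1→.../XOX/..O
ply 2, X at O../XOX/... | (0,1)=+1→OX./XOX/...*; (0,2)=+1→O.X/XOX/...; (2,0)=+1→O../XOX/X..; (2,1)=-1→O../XOX/.X.; (2,2)=-1→O../XOX/..X
ply 3, O at OX./XOX/... | (0,2)=-1→OXO/XOX/...*; (2,0)=-1→OX./XOX/O..; (2,1)=-1→OX./XOX/.O.; (2,2)=-1→OX./XOX/..O
ply 4, X at OXO/XOX/... | (2,0)=+1→OXO/XOX/X..*; (2,1)=-1→OXO/XOX/.X.; (2,2)=-1→OXO/XOX/..X
ply 5: OXO/XOX/X.. is terminal -1 (O); from .../XOX/... depth 6

PV length from [.../XOX/...]: 4 plies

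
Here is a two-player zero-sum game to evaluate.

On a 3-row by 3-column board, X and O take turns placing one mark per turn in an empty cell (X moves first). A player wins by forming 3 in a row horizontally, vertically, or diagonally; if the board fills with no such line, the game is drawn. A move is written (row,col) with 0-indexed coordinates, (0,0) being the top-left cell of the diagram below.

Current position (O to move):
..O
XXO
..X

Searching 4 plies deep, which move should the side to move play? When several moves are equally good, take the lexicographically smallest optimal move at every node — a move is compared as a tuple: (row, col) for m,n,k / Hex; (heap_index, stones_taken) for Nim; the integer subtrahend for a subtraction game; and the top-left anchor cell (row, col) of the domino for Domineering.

O's best at [..O/XXO/..X]: (0,0)

p1 O@[..O/XXO/..X]: (0,0)[O.O/XXO/..X]+0* (0,1)[.OO/XXO/..X]-1 (2,0)[..O/XXO/O.X]-1 (2,1)[..O/XXO/.OX]-1
p2 X@[O.O/XXO/..X]: (0,1)[OXO/XXO/..X]+0* (2,0)[O.O/XXO/X.X]-1 (2,1)[O.O/XXO/.XX]-1
p3 O@[OXO/XXO/..X]: (2,0)[OXO/XXO/O.X]-1 (2,1)[OXO/XXO/.OX]+0*
p4 X@[OXO/XXO/.OX]: (2,0)[OXO/XXO/XOX]+0*
p5 O@[OXO/XXO/XOX] terminal +0; root [..O/XXO/..X] d4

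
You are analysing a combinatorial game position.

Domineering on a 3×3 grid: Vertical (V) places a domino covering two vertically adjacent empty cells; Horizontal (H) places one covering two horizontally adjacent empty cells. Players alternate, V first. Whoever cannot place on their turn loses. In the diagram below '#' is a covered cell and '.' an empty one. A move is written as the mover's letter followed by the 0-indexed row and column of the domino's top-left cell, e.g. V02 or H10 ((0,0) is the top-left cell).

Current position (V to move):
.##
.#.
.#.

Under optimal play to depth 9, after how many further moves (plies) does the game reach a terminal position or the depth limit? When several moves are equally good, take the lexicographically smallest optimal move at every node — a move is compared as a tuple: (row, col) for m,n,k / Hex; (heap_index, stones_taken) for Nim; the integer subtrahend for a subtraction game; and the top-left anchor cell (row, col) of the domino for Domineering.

PV length from [.##/.#./.#.]: 1 ply

[.##/.#./.#.] V move#1: V00:+1/###/##./.#.*, V10:+1/.##/##./##., V12:+1/.##/.##/.##
[###/##./.#.] end (terminal -1, H#2); searched .##/.#./.#. to 9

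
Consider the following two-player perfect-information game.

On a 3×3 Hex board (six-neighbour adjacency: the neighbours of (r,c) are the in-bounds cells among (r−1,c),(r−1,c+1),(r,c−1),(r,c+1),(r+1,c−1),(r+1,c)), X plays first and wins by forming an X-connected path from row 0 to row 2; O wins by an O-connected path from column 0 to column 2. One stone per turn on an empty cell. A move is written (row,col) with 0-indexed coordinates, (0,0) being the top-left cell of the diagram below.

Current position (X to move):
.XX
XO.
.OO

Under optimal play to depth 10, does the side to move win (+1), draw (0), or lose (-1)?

value(.XX/XO./.OO, X) = +1

ply 1, X at .XX/XO./.OO | (0,0)=-1→XXX/XO./.OO; (1,2)=-1→.XX/XOX/.OO; (2,0)=+1→.XX/XO./XOO*
ply 2: .XX/XO./XOO is terminal -1 (O); from .XX/XO./.OO depth 10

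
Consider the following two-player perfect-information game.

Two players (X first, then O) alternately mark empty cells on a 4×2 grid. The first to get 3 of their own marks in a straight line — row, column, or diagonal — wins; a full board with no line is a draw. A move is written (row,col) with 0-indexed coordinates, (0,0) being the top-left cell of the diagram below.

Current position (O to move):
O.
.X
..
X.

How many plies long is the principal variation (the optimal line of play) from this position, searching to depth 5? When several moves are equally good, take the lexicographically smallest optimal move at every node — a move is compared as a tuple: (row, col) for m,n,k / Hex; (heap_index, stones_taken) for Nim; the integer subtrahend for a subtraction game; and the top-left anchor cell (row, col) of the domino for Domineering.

[O./.X/../X.] O move#1: (0,1):+0/OO/.X/../X.*, (1,0):+0/O./OX/../X., (2,0):+0/O./.X/O./X., (2,1):+0/O./.X/.O/X., (3,1):+0/O./.X/../XO
[OO/.X/../X.] X move#2: (1,0):+0/OO/XX/../X.*, (2,0):+0/OO/.X/X./X., (2,1):+0/OO/.X/.X/X., (3,1):+0/OO/.X/../XX
[OO/XX/../X.] O move#3: (2,0):+0/OO/XX/O./X.*, (2,1):-1/OO/XX/.O/X., (3,1):-1/OO/XX/../XO
[OO/XX/O./X.] X move#4: (2,1):+0/OO/XX/OX/X.*, (3,1):+0/OO/XX/O./XX
[OO/XX/OX/X.] O move#5: (3,1):+0/OO/XX/OX/XO*
[OO/XX/OX/XO] end (terminal +0, X#6); searched O./.X/../X. to 5

PV length from [O./.X/../X.]: 5 plies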